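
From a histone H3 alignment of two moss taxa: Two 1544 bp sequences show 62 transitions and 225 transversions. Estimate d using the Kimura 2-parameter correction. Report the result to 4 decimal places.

P = 62/1544 ≈ 0.040155 and Q = 225/1544 ≈ 0.145725.
Under the Kimura two-parameter model, d = −½ ln(1 − 2P − Q) − ¼ ln(1 − 2Q).
1 − 2P − Q = 0.773965, giving −½ ln(0.773965) = 0.128114.
1 − 2Q = 0.70855, giving −¼ ln(0.70855) = 0.086134.
d = 0.128114 + 0.086134 = 0.214248.

0.2142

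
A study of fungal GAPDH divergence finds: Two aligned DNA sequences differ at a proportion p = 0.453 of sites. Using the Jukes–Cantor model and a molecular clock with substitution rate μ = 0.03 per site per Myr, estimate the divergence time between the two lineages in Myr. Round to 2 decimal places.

11.58

d = −(3/4) ln(1 − 4p/3) = −0.75 ln(1 − 0.604) = −0.75 ln(0.396)
  = −0.75 × (-0.926341) = 0.694756 substitutions/site.
Under a molecular clock d = 2μt, so t = d/(2μ) = 0.694756 / (2 × 0.03) = 11.58 Myr.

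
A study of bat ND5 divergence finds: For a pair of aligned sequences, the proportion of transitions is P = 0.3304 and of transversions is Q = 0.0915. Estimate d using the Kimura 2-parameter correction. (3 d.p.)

0.748

Under the Kimura two-parameter model, d = −½ ln(1 − 2P − Q) − ¼ ln(1 − 2Q).
1 − 2P − Q = 0.2477, giving −½ ln(0.2477) = 0.697768.
1 − 2Q = 0.817, giving −¼ ln(0.817) = 0.050529.
d = 0.697768 + 0.050529 = 0.748297.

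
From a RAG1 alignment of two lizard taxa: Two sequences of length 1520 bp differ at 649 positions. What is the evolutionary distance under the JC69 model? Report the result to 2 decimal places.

0.63

p = 649/1520 ≈ 0.426974.
d = −(3/4) ln(1 − 4p/3) = −0.75 ln(1 − 0.569299) = −0.75 ln(0.430701)
  = −0.75 × (-0.842341) = 0.631756 substitutions/site.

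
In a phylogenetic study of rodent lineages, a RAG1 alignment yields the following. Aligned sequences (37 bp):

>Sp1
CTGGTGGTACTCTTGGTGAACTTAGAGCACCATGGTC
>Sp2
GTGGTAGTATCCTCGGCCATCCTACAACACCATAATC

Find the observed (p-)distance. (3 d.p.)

The sequences differ at 13 of 37 positions.
p = 13/37 = 0.351351… ≈ 0.351 (to 3 d.p.).

0.351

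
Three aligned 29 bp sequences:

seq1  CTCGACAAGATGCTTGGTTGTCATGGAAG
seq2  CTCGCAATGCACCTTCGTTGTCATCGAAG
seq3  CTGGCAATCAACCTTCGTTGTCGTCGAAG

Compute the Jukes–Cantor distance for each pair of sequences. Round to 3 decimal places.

seq1–seq2: 8/29 sites differ → p ≈ 0.275862, d = −0.75 ln(1 − 0.367816) = 0.343931 ≈ 0.344.
seq1–seq3: 10/29 sites differ → p ≈ 0.344828, d = −0.75 ln(1 − 0.459771) = 0.461822 ≈ 0.462.
seq2–seq3: 4/29 sites differ → p ≈ 0.137931, d = −0.75 ln(1 − 0.183908) = 0.152421 ≈ 0.152.

d(seq1,seq2) = 0.344, d(seq1,seq3) = 0.462, d(seq2,seq3) = 0.152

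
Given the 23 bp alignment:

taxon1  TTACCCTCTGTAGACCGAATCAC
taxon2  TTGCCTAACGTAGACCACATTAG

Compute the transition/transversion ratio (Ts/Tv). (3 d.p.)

Transitions are A↔G and C↔T; transversions are all other mismatches.
Transitions: 5. Transversions: 4.
R = 5/4 = 1.250.

1.250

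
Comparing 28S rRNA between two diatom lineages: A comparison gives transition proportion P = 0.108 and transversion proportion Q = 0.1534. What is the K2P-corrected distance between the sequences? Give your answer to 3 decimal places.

0.322

Under the Kimura two-parameter model, d = −½ ln(1 − 2P − Q) − ¼ ln(1 − 2Q).
1 − 2P − Q = 0.6306, giving −½ ln(0.6306) = 0.230542.
1 − 2Q = 0.6932, giving −¼ ln(0.6932) = 0.091609.
d = 0.230542 + 0.091609 = 0.322151.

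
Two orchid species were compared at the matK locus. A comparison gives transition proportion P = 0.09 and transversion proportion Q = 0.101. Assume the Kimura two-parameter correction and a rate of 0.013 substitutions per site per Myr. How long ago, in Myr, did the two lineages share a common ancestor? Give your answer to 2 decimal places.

8.51

Under the Kimura two-parameter model, d = −½ ln(1 − 2P − Q) − ¼ ln(1 − 2Q).
1 − 2P − Q = 0.719, giving −½ ln(0.719) = 0.164947.
1 − 2Q = 0.798, giving −¼ ln(0.798) = 0.056412.
d = 0.164947 + 0.056412 = 0.221359.
Under a molecular clock d = 2μt, so t = d/(2μ) = 0.221359 / (2 × 0.013) = 8.51 Myr.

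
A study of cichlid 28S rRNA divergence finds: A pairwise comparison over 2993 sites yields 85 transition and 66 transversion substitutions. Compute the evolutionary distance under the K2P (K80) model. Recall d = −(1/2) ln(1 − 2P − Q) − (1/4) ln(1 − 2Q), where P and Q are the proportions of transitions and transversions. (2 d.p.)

0.05

P = 85/2993 ≈ 0.0284 and Q = 66/2993 ≈ 0.022051.
Under the Kimura two-parameter model, d = −½ ln(1 − 2P − Q) − ¼ ln(1 − 2Q).
1 − 2P − Q = 0.921149, giving −½ ln(0.921149) = 0.041067.
1 − 2Q = 0.955898, giving −¼ ln(0.955898) = 0.011276.
d = 0.041067 + 0.011276 = 0.052343.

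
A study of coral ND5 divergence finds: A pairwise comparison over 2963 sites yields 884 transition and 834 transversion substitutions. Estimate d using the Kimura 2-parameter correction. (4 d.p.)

1.2595

P = 884/2963 ≈ 0.298346 and Q = 834/2963 ≈ 0.281471.
Under the Kimura two-parameter model, d = −½ ln(1 − 2P − Q) − ¼ ln(1 − 2Q).
1 − 2P − Q = 0.121837, giving −½ ln(0.121837) = 1.052536.
1 − 2Q = 0.437058, giving −¼ ln(0.437058) = 0.206922.
d = 1.052536 + 0.206922 = 1.259458.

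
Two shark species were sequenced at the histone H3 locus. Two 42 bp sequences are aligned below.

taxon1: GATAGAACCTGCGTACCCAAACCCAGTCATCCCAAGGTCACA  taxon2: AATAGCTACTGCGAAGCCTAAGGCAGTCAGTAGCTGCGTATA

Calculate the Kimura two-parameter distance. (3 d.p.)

Of 42 sites, 4 differences are transitions and 15 are transversions, so P = 4/42 ≈ 0.095238 and Q = 15/42 ≈ 0.357143.
Under the Kimura two-parameter model, d = −½ ln(1 − 2P − Q) − ¼ ln(1 − 2Q).
1 − 2P − Q = 0.452381, giving −½ ln(0.452381) = 0.396615.
1 − 2Q = 0.285714, giving −¼ ln(0.285714) = 0.313191.
d = 0.396615 + 0.313191 = 0.709806.

0.710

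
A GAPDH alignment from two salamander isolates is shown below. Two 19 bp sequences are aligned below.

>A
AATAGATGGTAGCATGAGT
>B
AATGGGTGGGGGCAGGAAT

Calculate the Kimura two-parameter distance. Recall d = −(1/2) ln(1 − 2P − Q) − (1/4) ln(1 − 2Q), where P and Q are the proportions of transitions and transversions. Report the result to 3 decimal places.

Of 19 sites, 4 differences are transitions and 2 are transversions, so P = 4/19 ≈ 0.210526 and Q = 2/19 ≈ 0.105263.
Under the Kimura two-parameter model, d = −½ ln(1 − 2P − Q) − ¼ ln(1 − 2Q).
1 − 2P − Q = 0.473685, giving −½ ln(0.473685) = 0.373606.
1 − 2Q = 0.789474, giving −¼ ln(0.789474) = 0.059097.
d = 0.373606 + 0.059097 = 0.432703.

0.433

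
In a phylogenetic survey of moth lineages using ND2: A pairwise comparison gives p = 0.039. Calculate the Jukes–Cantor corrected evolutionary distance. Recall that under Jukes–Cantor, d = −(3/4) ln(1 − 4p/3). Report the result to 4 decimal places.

d = −(3/4) ln(1 − 4p/3) = −0.75 ln(1 − 0.052) = −0.75 ln(0.948)
  = −0.75 × (-0.053401) = 0.040051 substitutions/site.

0.0401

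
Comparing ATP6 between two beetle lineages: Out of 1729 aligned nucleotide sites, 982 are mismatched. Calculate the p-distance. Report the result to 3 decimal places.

p = 982/1729 = 0.567958… ≈ 0.568 (to 3 d.p.).

0.568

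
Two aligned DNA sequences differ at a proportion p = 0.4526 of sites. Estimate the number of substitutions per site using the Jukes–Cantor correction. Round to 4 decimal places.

0.6937

d = −(3/4) ln(1 − 4p/3) = −0.75 ln(1 − 0.603467) = −0.75 ln(0.396533)
  = −0.75 × (-0.924996) = 0.693747 substitutions/site.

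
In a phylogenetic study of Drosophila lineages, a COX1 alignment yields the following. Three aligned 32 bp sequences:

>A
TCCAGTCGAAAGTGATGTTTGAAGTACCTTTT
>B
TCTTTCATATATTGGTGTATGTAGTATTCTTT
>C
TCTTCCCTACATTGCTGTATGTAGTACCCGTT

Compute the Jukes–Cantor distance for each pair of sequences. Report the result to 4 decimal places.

A–B: 14/32 sites differ → p = 0.4375, d = −0.75 ln(1 − 0.583333) = 0.656601 ≈ 0.6566.
A–C: 12/32 sites differ → p = 0.375, d = −0.75 ln(1 − 0.5) = 0.519860 ≈ 0.5199.
B–C: 7/32 sites differ → p = 0.21875, d = −0.75 ln(1 − 0.291667) = 0.258631 ≈ 0.2586.

d(A,B) = 0.6566, d(A,C) = 0.5199, d(B,C) = 0.2586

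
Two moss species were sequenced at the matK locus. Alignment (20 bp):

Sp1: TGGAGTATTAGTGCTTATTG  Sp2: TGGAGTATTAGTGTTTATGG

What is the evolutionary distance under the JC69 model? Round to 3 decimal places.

The sequences differ at 2 of 20 sites (14, 19), so p = 2/20 = 0.1.
d = −(3/4) ln(1 − 4p/3) = −0.75 ln(1 − 0.133333) = −0.75 ln(0.866667)
  = −0.75 × (-0.143100) = 0.107325 substitutions/site.

0.107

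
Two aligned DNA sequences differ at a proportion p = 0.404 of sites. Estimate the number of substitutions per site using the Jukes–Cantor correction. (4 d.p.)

d = −(3/4) ln(1 − 4p/3) = −0.75 ln(1 − 0.538667) = −0.75 ln(0.461333)
  = −0.75 × (-0.773635) = 0.580226 substitutions/site.

0.5802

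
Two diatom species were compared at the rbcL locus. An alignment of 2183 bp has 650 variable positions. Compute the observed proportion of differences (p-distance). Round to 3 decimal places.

0.298

p = 650/2183 = 0.297755… ≈ 0.298 (to 3 d.p.).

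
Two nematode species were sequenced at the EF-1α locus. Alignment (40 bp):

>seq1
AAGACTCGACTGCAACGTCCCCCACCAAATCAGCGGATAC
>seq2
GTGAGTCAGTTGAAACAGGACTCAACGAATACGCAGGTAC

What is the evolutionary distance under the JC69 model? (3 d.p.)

The sequences differ at 18 of 40 sites, so p = 18/40 = 0.45.
d = −(3/4) ln(1 − 4p/3) = −0.75 ln(1 − 0.6) = −0.75 ln(0.4)
  = −0.75 × (-0.916291) = 0.687218 substitutions/site.

0.687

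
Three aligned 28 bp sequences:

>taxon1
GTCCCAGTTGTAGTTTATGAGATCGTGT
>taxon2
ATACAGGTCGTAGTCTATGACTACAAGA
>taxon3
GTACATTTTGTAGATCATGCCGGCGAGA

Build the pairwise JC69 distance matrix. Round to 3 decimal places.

d(taxon1,taxon2) = 0.635, d(taxon1,taxon3) = 0.635, d(taxon2,taxon3) = 0.556

taxon1–taxon2: 12/28 sites differ → p ≈ 0.428571, d = −0.75 ln(1 − 0.571428) = 0.635472 ≈ 0.635.
taxon1–taxon3: 12/28 sites differ → p ≈ 0.428571, d = −0.75 ln(1 − 0.571428) = 0.635472 ≈ 0.635.
taxon2–taxon3: 11/28 sites differ → p ≈ 0.392857, d = −0.75 ln(1 − 0.523809) = 0.556452 ≈ 0.556.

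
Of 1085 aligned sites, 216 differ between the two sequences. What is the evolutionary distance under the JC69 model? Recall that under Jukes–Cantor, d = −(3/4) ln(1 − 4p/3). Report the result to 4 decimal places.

p = 216/1085 ≈ 0.199078.
d = −(3/4) ln(1 − 4p/3) = −0.75 ln(1 − 0.265437) = −0.75 ln(0.734563)
  = −0.75 × (-0.308480) = 0.231360 substitutions/site.

0.2314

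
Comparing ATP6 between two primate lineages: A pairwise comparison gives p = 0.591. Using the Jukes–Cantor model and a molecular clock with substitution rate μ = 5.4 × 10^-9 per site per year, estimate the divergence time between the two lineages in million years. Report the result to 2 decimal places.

d = −(3/4) ln(1 − 4p/3) = −0.75 ln(1 − 0.788) = −0.75 ln(0.212)
  = −0.75 × (-1.551169) = 1.163377 substitutions/site.
Under a molecular clock d = 2μt, so t = d/(2μ) = 1.163377 / (2 × 5.4 × 10^-9) = 107.72 million years.

107.72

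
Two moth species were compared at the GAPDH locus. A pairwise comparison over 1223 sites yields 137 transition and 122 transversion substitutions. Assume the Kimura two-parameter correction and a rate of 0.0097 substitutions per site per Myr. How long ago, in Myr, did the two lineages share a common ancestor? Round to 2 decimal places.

P = 137/1223 ≈ 0.11202 and Q = 122/1223 ≈ 0.099755.
Under the Kimura two-parameter model, d = −½ ln(1 − 2P − Q) − ¼ ln(1 − 2Q).
1 − 2P − Q = 0.676205, giving −½ ln(0.676205) = 0.195629.
1 − 2Q = 0.80049, giving −¼ ln(0.80049) = 0.055633.
d = 0.195629 + 0.055633 = 0.251262.
Under a molecular clock d = 2μt, so t = d/(2μ) = 0.251262 / (2 × 0.0097) = 12.95 Myr.

12.95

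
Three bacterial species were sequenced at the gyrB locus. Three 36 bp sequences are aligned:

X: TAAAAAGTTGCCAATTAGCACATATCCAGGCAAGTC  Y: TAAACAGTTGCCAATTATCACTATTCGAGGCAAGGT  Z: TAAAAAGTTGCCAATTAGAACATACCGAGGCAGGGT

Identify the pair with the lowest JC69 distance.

X and Z

X–Y: 8/36 differ, p = 0.222, d = 0.264.
X–Z: 6/36 differ, p = 0.167, d = 0.188.
Y–Z: 8/36 differ, p = 0.222, d = 0.264.
The smallest distance is between X and Z.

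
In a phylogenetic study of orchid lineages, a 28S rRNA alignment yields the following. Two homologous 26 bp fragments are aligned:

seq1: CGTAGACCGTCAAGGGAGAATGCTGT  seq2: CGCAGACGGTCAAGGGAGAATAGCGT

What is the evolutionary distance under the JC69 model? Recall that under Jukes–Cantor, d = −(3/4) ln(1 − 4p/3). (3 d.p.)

The sequences differ at 5 of 26 sites (3, 8, 22, 23, 24), so p = 5/26 ≈ 0.192308.
d = −(3/4) ln(1 − 4p/3) = −0.75 ln(1 − 0.256411) = −0.75 ln(0.743589)
  = −0.75 × (-0.296267) = 0.222200 substitutions/site.

0.222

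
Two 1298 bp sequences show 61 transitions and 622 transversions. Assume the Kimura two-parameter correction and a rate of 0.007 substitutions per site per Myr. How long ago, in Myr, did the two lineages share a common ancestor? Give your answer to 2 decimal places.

87.19

P = 61/1298 ≈ 0.046995 and Q = 622/1298 ≈ 0.479199.
Under the Kimura two-parameter model, d = −½ ln(1 − 2P − Q) − ¼ ln(1 − 2Q).
1 − 2P − Q = 0.426811, giving −½ ln(0.426811) = 0.425707.
1 − 2Q = 0.041602, giving −¼ ln(0.041602) = 0.794902.
d = 0.425707 + 0.794902 = 1.220609.
Under a molecular clock d = 2μt, so t = d/(2μ) = 1.220609 / (2 × 0.007) = 87.19 Myr.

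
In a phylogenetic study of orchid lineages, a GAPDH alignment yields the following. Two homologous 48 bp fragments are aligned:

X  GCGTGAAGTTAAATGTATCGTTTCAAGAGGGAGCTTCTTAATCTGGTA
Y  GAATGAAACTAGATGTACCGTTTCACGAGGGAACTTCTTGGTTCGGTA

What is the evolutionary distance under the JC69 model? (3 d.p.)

0.304

The sequences differ at 12 of 48 sites, so p = 12/48 = 0.25.
d = −(3/4) ln(1 − 4p/3) = −0.75 ln(1 − 0.333333) = −0.75 ln(0.666667)
  = −0.75 × (-0.405465) = 0.304099 substitutions/site.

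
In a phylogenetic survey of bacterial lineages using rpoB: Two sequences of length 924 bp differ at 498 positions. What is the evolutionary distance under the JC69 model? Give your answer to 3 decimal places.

0.951

p = 498/924 ≈ 0.538961.
d = −(3/4) ln(1 − 4p/3) = −0.75 ln(1 − 0.718615) = −0.75 ln(0.281385)
  = −0.75 × (-1.268031) = 0.951023 substitutions/site.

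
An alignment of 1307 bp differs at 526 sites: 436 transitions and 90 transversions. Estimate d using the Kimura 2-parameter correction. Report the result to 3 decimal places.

0.703

P = 436/1307 ≈ 0.333588 and Q = 90/1307 ≈ 0.06886.
Under the Kimura two-parameter model, d = −½ ln(1 − 2P − Q) − ¼ ln(1 − 2Q).
1 − 2P − Q = 0.263964, giving −½ ln(0.263964) = 0.665971.
1 − 2Q = 0.86228, giving −¼ ln(0.86228) = 0.037044.
d = 0.665971 + 0.037044 = 0.703015.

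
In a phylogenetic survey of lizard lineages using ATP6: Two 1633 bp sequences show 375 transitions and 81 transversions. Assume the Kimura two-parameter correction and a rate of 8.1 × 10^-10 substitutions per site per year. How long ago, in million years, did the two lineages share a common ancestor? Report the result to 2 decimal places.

235.59

P = 375/1633 ≈ 0.229639 and Q = 81/1633 ≈ 0.049602.
Under the Kimura two-parameter model, d = −½ ln(1 − 2P − Q) − ¼ ln(1 − 2Q).
1 − 2P − Q = 0.49112, giving −½ ln(0.49112) = 0.355533.
1 − 2Q = 0.900796, giving −¼ ln(0.900796) = 0.026119.
d = 0.355533 + 0.026119 = 0.381652.
Under a molecular clock d = 2μt, so t = d/(2μ) = 0.381652 / (2 × 8.1 × 10^-10) = 235.59 million years.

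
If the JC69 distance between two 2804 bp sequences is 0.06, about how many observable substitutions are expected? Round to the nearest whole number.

162

Invert JC69: p = (3/4)(1 − e^(−4d/3)) = 0.75 × (1 − e^(-0.08)) = 0.75 × (1 − 0.923116) = 0.057663.
Expected differing sites = pL ≈ 0.057663 × 2804 = 161.687052 ≈ 162.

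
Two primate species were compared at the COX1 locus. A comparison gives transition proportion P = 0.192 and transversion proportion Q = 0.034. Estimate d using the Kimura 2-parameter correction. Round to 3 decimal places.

0.288

Under the Kimura two-parameter model, d = −½ ln(1 − 2P − Q) − ¼ ln(1 − 2Q).
1 − 2P − Q = 0.582, giving −½ ln(0.582) = 0.270642.
1 − 2Q = 0.932, giving −¼ ln(0.932) = 0.017606.
d = 0.270642 + 0.017606 = 0.288248.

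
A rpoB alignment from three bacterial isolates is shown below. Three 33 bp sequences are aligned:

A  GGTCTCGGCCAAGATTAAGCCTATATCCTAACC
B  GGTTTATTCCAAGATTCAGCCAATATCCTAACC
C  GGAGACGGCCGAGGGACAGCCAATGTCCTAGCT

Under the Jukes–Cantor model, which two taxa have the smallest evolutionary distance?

A–B: 6/33 differ, p = 0.182, d = 0.208.
A–C: 12/33 differ, p = 0.364, d = 0.497.
B–C: 13/33 differ, p = 0.394, d = 0.559.
The smallest distance is between A and B.

A and B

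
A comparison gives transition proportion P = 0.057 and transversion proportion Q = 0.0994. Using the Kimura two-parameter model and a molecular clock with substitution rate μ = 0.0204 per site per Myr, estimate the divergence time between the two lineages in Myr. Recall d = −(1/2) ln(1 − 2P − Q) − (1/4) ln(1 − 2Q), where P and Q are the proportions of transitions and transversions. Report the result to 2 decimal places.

4.30

Under the Kimura two-parameter model, d = −½ ln(1 − 2P − Q) − ¼ ln(1 − 2Q).
1 − 2P − Q = 0.7866, giving −½ ln(0.7866) = 0.120018.
1 − 2Q = 0.8012, giving −¼ ln(0.8012) = 0.055411.
d = 0.120018 + 0.055411 = 0.175429.
Under a molecular clock d = 2μt, so t = d/(2μ) = 0.175429 / (2 × 0.0204) = 4.30 Myr.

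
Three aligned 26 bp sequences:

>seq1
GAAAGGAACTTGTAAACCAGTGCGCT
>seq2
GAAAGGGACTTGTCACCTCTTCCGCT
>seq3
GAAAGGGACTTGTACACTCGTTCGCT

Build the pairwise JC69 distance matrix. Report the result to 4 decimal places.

d(seq1,seq2) = 0.3335, d(seq1,seq3) = 0.2222, d(seq2,seq3) = 0.2222

seq1–seq2: 7/26 sites differ → p ≈ 0.269231, d = −0.75 ln(1 − 0.358975) = 0.333515 ≈ 0.3335.
seq1–seq3: 5/26 sites differ → p ≈ 0.192308, d = −0.75 ln(1 − 0.256411) = 0.222200 ≈ 0.2222.
seq2–seq3: 5/26 sites differ → p ≈ 0.192308, d = −0.75 ln(1 − 0.256411) = 0.222200 ≈ 0.2222.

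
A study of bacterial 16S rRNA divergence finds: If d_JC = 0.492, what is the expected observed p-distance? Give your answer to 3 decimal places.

p = (3/4)(1 − e^(−4d/3)) = 0.75 × (1 − e^(-0.656)) = 0.75 × (1 − 0.518923) = 0.360808.

0.361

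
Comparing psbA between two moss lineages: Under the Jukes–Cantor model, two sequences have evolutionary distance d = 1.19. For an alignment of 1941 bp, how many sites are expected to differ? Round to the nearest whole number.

1158

Invert JC69: p = (3/4)(1 − e^(−4d/3)) = 0.75 × (1 − e^(-1.586667)) = 0.75 × (1 − 0.204606) = 0.596546.
Expected differing sites = pL ≈ 0.596546 × 1941 = 1157.895786 ≈ 1158.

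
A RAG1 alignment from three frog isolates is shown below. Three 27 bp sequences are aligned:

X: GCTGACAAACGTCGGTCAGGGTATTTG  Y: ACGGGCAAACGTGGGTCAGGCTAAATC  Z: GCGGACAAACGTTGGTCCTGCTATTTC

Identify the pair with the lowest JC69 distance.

X–Y: 8/27 differ, p = 0.296, d = 0.377.
X–Z: 6/27 differ, p = 0.222, d = 0.264.
Y–Z: 7/27 differ, p = 0.259, d = 0.318.
The smallest distance is between X and Z.

X and Z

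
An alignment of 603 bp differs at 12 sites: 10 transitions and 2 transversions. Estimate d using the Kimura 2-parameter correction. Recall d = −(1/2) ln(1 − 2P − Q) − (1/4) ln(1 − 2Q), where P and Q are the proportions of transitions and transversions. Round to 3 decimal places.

P = 10/603 ≈ 0.016584 and Q = 2/603 ≈ 0.003317.
Under the Kimura two-parameter model, d = −½ ln(1 − 2P − Q) − ¼ ln(1 − 2Q).
1 − 2P − Q = 0.963515, giving −½ ln(0.963515) = 0.018584.
1 − 2Q = 0.993366, giving −¼ ln(0.993366) = 0.001664.
d = 0.018584 + 0.001664 = 0.020248.

0.020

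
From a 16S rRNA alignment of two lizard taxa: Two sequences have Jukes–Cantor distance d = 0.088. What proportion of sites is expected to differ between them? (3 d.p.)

0.083

p = (3/4)(1 − e^(−4d/3)) = 0.75 × (1 − e^(-0.117333)) = 0.75 × (1 − 0.889289) = 0.083033.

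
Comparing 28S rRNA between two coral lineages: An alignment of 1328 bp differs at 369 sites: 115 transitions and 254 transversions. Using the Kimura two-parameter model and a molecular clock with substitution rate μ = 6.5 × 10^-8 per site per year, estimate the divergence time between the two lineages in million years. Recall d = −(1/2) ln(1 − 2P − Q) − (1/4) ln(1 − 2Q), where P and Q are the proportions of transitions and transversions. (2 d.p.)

2.67

P = 115/1328 ≈ 0.086596 and Q = 254/1328 ≈ 0.191265.
Under the Kimura two-parameter model, d = −½ ln(1 − 2P − Q) − ¼ ln(1 − 2Q).
1 − 2P − Q = 0.635543, giving −½ ln(0.635543) = 0.226638.
1 − 2Q = 0.61747, giving −¼ ln(0.61747) = 0.120531.
d = 0.226638 + 0.120531 = 0.347169.
Under a molecular clock d = 2μt, so t = d/(2μ) = 0.347169 / (2 × 6.5 × 10^-8) = 2.67 million years.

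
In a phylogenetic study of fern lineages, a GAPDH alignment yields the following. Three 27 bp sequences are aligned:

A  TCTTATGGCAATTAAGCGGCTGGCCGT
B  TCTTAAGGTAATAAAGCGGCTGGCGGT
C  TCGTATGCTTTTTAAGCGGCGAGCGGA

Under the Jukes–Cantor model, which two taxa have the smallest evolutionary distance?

A and B

A–B: 4/27 differ, p = 0.148, d = 0.165.
A–C: 9/27 differ, p = 0.333, d = 0.441.
B–C: 9/27 differ, p = 0.333, d = 0.441.
The smallest distance is between A and B.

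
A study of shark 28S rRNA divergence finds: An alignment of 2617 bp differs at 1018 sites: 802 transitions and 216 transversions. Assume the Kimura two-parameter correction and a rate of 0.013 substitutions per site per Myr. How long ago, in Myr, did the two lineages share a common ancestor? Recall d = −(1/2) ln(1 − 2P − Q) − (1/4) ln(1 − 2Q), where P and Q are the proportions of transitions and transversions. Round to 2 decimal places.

24.60

P = 802/2617 ≈ 0.306458 and Q = 216/2617 ≈ 0.082537.
Under the Kimura two-parameter model, d = −½ ln(1 − 2P − Q) − ¼ ln(1 − 2Q).
1 − 2P − Q = 0.304547, giving −½ ln(0.304547) = 0.594465.
1 − 2Q = 0.834926, giving −¼ ln(0.834926) = 0.045103.
d = 0.594465 + 0.045103 = 0.639568.
Under a molecular clock d = 2μt, so t = d/(2μ) = 0.639568 / (2 × 0.013) = 24.60 Myr.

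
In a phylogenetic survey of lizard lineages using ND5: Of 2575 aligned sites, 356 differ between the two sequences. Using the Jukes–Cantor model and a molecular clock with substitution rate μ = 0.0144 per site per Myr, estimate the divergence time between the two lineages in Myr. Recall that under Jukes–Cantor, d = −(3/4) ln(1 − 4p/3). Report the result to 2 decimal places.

5.31

p = 356/2575 ≈ 0.138252.
d = −(3/4) ln(1 − 4p/3) = −0.75 ln(1 − 0.184336) = −0.75 ln(0.815664)
  = −0.75 × (-0.203753) = 0.152815 substitutions/site.
Under a molecular clock d = 2μt, so t = d/(2μ) = 0.152815 / (2 × 0.0144) = 5.31 Myr.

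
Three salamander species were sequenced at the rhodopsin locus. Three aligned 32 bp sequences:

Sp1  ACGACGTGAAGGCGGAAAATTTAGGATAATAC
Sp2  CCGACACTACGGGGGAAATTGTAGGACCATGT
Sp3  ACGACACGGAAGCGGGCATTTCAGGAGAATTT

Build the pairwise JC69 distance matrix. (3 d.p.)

d(Sp1,Sp2) = 0.520, d(Sp1,Sp3) = 0.460, d(Sp2,Sp3) = 0.585

Sp1–Sp2: 12/32 sites differ → p = 0.375, d = −0.75 ln(1 − 0.5) = 0.519860 ≈ 0.520.
Sp1–Sp3: 11/32 sites differ → p = 0.34375, d = −0.75 ln(1 − 0.458333) = 0.459828 ≈ 0.460.
Sp2–Sp3: 13/32 sites differ → p = 0.40625, d = −0.75 ln(1 − 0.541667) = 0.585119 ≈ 0.585.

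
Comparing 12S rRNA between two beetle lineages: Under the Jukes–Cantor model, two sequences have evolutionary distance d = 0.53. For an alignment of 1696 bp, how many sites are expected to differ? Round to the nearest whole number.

645

Invert JC69: p = (3/4)(1 − e^(−4d/3)) = 0.75 × (1 − e^(-0.706667)) = 0.75 × (1 − 0.493286) = 0.380036.
Expected differing sites = pL ≈ 0.380036 × 1696 = 644.541056 ≈ 645.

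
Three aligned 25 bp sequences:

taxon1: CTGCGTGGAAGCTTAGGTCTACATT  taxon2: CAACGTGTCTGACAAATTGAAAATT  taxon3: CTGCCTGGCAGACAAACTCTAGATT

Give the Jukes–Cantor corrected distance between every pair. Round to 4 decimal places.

d(taxon1,taxon2) = 0.8865, d(taxon1,taxon3) = 0.4172, d(taxon2,taxon3) = 0.4904

taxon1–taxon2: 13/25 sites differ → p = 0.52, d = −0.75 ln(1 − 0.693333) = 0.886495 ≈ 0.8865.
taxon1–taxon3: 8/25 sites differ → p = 0.32, d = −0.75 ln(1 − 0.426667) = 0.417216 ≈ 0.4172.
taxon2–taxon3: 9/25 sites differ → p = 0.36, d = −0.75 ln(1 − 0.48) = 0.490445 ≈ 0.4904.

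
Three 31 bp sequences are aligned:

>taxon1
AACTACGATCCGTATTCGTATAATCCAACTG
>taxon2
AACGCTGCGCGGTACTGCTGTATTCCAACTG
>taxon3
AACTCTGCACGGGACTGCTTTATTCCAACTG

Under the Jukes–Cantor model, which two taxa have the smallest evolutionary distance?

taxon2 and taxon3

taxon1–taxon2: 11/31 differ, p = 0.355, d = 0.481.
taxon1–taxon3: 11/31 differ, p = 0.355, d = 0.481.
taxon2–taxon3: 4/31 differ, p = 0.129, d = 0.142.
The smallest distance is between taxon2 and taxon3.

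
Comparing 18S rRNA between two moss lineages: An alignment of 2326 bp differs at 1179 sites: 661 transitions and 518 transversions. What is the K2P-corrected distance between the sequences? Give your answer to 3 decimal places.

P = 661/2326 ≈ 0.284179 and Q = 518/2326 ≈ 0.2227.
Under the Kimura two-parameter model, d = −½ ln(1 − 2P − Q) − ¼ ln(1 − 2Q).
1 − 2P − Q = 0.208942, giving −½ ln(0.208942) = 0.782849.
1 − 2Q = 0.5546, giving −¼ ln(0.5546) = 0.147377.
d = 0.782849 + 0.147377 = 0.930226.

0.930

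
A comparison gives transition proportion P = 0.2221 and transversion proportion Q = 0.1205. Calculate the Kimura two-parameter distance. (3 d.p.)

Under the Kimura two-parameter model, d = −½ ln(1 − 2P − Q) − ¼ ln(1 − 2Q).
1 − 2P − Q = 0.4353, giving −½ ln(0.4353) = 0.415860.
1 − 2Q = 0.759, giving −¼ ln(0.759) = 0.068938.
d = 0.415860 + 0.068938 = 0.484798.

0.485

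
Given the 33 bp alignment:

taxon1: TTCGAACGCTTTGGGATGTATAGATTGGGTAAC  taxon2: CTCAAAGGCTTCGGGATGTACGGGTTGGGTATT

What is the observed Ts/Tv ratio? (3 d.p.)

Transitions are A↔G and C↔T; transversions are all other mismatches.
Transitions: 7. Transversions: 2.
R = 7/2 = 3.500.

3.500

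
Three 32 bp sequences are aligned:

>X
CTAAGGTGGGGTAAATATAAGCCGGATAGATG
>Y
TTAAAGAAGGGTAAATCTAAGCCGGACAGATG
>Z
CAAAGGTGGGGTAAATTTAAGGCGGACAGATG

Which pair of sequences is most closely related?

X–Y: 6/32 differ, p = 0.188, d = 0.216.
X–Z: 4/32 differ, p = 0.125, d = 0.137.
Y–Z: 7/32 differ, p = 0.219, d = 0.259.
The smallest distance is between X and Z.

X and Z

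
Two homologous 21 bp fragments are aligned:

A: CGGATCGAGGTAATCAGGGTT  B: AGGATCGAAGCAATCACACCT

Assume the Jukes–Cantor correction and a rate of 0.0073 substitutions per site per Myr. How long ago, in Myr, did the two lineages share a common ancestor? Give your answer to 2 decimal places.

The sequences differ at 7 of 21 sites (1, 9, 11, 17, 18, 19, 20), so p = 7/21 ≈ 0.333333.
d = −(3/4) ln(1 − 4p/3) = −0.75 ln(1 − 0.444444) = −0.75 ln(0.555556)
  = −0.75 × (-0.587786) = 0.440840 substitutions/site.
Under a molecular clock d = 2μt, so t = d/(2μ) = 0.440840 / (2 × 0.0073) = 30.19 Myr.

30.19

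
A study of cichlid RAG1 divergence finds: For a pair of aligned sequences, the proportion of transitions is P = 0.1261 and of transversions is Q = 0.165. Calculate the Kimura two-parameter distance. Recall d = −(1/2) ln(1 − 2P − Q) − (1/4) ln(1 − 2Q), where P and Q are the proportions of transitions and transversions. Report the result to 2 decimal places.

0.37

Under the Kimura two-parameter model, d = −½ ln(1 − 2P − Q) − ¼ ln(1 − 2Q).
1 − 2P − Q = 0.5828, giving −½ ln(0.5828) = 0.269956.
1 − 2Q = 0.67, giving −¼ ln(0.67) = 0.100119.
d = 0.269956 + 0.100119 = 0.370075.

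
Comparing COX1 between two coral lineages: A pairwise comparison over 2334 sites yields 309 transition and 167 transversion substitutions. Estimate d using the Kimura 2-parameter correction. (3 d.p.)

P = 309/2334 ≈ 0.132391 and Q = 167/2334 ≈ 0.071551.
Under the Kimura two-parameter model, d = −½ ln(1 − 2P − Q) − ¼ ln(1 − 2Q).
1 − 2P − Q = 0.663667, giving −½ ln(0.663667) = 0.204987.
1 − 2Q = 0.856898, giving −¼ ln(0.856898) = 0.038609.
d = 0.204987 + 0.038609 = 0.243596.

0.244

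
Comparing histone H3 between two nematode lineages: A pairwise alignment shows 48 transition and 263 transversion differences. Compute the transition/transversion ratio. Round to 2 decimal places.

0.18

R = 48/263 = 0.182509… ≈ 0.18 (to 2 d.p.).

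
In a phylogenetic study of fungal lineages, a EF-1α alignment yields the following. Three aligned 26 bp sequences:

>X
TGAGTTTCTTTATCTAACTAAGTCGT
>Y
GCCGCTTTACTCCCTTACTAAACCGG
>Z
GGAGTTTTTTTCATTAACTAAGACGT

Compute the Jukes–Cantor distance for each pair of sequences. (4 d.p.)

X–Y: 13/26 sites differ → p = 0.5, d = −0.75 ln(1 − 0.666667) = 0.823960 ≈ 0.8240.
X–Z: 6/26 sites differ → p ≈ 0.230769, d = −0.75 ln(1 − 0.307692) = 0.275793 ≈ 0.2758.
Y–Z: 11/26 sites differ → p ≈ 0.423077, d = −0.75 ln(1 − 0.564103) = 0.622762 ≈ 0.6228.

d(X,Y) = 0.8240, d(X,Z) = 0.2758, d(Y,Z) = 0.6228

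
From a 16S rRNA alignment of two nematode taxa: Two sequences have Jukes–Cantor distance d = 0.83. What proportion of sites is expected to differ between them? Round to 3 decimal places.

p = (3/4)(1 − e^(−4d/3)) = 0.75 × (1 − e^(-1.106667)) = 0.75 × (1 − 0.330659) = 0.502006.

0.502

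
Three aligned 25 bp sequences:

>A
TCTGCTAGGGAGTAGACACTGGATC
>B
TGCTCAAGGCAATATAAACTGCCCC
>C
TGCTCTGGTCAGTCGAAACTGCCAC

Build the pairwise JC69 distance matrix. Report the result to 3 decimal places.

A–B: 11/25 sites differ → p = 0.44, d = −0.75 ln(1 − 0.586667) = 0.662626 ≈ 0.663.
A–C: 11/25 sites differ → p = 0.44, d = −0.75 ln(1 − 0.586667) = 0.662626 ≈ 0.663.
B–C: 7/25 sites differ → p = 0.28, d = −0.75 ln(1 − 0.373333) = 0.350505 ≈ 0.351.

d(A,B) = 0.663, d(A,C) = 0.663, d(B,C) = 0.351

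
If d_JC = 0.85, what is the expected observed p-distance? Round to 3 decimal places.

p = (3/4)(1 − e^(−4d/3)) = 0.75 × (1 − e^(-1.133333)) = 0.75 × (1 − 0.321958) = 0.508532.

0.509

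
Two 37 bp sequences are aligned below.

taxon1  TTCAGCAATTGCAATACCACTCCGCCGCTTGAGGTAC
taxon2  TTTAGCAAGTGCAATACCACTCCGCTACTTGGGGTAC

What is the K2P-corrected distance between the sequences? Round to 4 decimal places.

Of 37 sites, 4 differences are transitions and 1 are transversions, so P = 4/37 ≈ 0.108108 and Q = 1/37 ≈ 0.027027.
Under the Kimura two-parameter model, d = −½ ln(1 − 2P − Q) − ¼ ln(1 − 2Q).
1 − 2P − Q = 0.756757, giving −½ ln(0.756757) = 0.139357.
1 − 2Q = 0.945946, giving −¼ ln(0.945946) = 0.013892.
d = 0.139357 + 0.013892 = 0.153249.

0.1532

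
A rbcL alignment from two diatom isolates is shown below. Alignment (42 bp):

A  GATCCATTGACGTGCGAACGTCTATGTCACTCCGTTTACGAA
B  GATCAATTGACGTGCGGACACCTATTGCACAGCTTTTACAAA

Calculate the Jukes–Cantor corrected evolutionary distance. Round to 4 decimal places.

0.2865

The sequences differ at 10 of 42 sites (5, 17, 20, 21, 26, 27, 31, 32, 34, 40), so p = 10/42 ≈ 0.238095.
d = −(3/4) ln(1 − 4p/3) = −0.75 ln(1 − 0.31746) = −0.75 ln(0.68254)
  = −0.75 × (-0.381934) = 0.286451 substitutions/site.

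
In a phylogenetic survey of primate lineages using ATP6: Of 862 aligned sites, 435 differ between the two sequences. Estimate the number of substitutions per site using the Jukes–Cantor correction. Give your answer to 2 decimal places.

p = 435/862 ≈ 0.50464.
d = −(3/4) ln(1 − 4p/3) = −0.75 ln(1 − 0.672853) = −0.75 ln(0.327147)
  = −0.75 × (-1.117346) = 0.838010 substitutions/site.

0.84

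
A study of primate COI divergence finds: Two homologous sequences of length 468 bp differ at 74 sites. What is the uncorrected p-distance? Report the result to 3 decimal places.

0.158

p = 74/468 = 0.158119… ≈ 0.158 (to 3 d.p.).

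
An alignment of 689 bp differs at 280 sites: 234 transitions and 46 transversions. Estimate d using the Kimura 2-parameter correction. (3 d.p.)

P = 234/689 ≈ 0.339623 and Q = 46/689 ≈ 0.066763.
Under the Kimura two-parameter model, d = −½ ln(1 − 2P − Q) − ¼ ln(1 − 2Q).
1 − 2P − Q = 0.253991, giving −½ ln(0.253991) = 0.685228.
1 − 2Q = 0.866474, giving −¼ ln(0.866474) = 0.035831.
d = 0.685228 + 0.035831 = 0.721059.

0.721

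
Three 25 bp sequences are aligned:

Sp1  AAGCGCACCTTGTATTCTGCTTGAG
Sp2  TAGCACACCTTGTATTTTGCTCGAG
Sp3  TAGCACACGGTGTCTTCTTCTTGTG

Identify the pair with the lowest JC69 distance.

Sp1–Sp2: 4/25 differ, p = 0.160, d = 0.180.
Sp1–Sp3: 7/25 differ, p = 0.280, d = 0.351.
Sp2–Sp3: 7/25 differ, p = 0.280, d = 0.351.
The smallest distance is between Sp1 and Sp2.

Sp1 and Sp2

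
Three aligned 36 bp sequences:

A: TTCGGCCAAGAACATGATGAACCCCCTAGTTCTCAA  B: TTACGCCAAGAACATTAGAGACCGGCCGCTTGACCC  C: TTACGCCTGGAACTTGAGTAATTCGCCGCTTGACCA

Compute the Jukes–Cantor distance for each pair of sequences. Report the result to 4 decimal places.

d(A,B) = 0.6082, d(A,C) = 0.6735, d(B,C) = 0.3470

A–B: 15/36 sites differ → p ≈ 0.416667, d = −0.75 ln(1 − 0.555556) = 0.608198 ≈ 0.6082.
A–C: 16/36 sites differ → p ≈ 0.444444, d = −0.75 ln(1 − 0.592592) = 0.673455 ≈ 0.6735.
B–C: 10/36 sites differ → p ≈ 0.277778, d = −0.75 ln(1 − 0.370371) = 0.346968 ≈ 0.3470.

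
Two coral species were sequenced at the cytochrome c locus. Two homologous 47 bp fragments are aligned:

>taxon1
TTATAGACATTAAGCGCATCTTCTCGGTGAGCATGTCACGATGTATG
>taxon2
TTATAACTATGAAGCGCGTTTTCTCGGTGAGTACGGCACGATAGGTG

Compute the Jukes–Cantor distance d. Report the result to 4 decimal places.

0.3121

The sequences differ at 12 of 47 sites, so p = 12/47 ≈ 0.255319.
d = −(3/4) ln(1 − 4p/3) = −0.75 ln(1 − 0.340425) = −0.75 ln(0.659575)
  = −0.75 × (-0.416160) = 0.312120 substitutions/site.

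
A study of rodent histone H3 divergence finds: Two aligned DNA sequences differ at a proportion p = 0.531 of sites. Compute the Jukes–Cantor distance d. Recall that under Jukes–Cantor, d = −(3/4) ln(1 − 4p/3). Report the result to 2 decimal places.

0.92

d = −(3/4) ln(1 − 4p/3) = −0.75 ln(1 − 0.708) = −0.75 ln(0.292)
  = −0.75 × (-1.231001) = 0.923251 substitutions/site.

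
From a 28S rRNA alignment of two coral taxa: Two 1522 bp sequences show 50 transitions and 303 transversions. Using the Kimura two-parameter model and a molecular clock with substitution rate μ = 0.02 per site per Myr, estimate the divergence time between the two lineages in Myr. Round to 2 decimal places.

P = 50/1522 ≈ 0.032852 and Q = 303/1522 ≈ 0.19908.
Under the Kimura two-parameter model, d = −½ ln(1 − 2P − Q) − ¼ ln(1 − 2Q).
1 − 2P − Q = 0.735216, giving −½ ln(0.735216) = 0.153795.
1 − 2Q = 0.60184, giving −¼ ln(0.60184) = 0.126941.
d = 0.153795 + 0.126941 = 0.280736.
Under a molecular clock d = 2μt, so t = d/(2μ) = 0.280736 / (2 × 0.02) = 7.02 Myr.

7.02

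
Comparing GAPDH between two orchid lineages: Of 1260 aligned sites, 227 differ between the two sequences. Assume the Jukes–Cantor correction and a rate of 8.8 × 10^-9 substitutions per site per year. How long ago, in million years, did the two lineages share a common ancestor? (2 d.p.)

p = 227/1260 ≈ 0.180159.
d = −(3/4) ln(1 − 4p/3) = −0.75 ln(1 − 0.240212) = −0.75 ln(0.759788)
  = −0.75 × (-0.274716) = 0.206037 substitutions/site.
Under a molecular clock d = 2μt, so t = d/(2μ) = 0.206037 / (2 × 8.8 × 10^-9) = 11.71 million years.

11.71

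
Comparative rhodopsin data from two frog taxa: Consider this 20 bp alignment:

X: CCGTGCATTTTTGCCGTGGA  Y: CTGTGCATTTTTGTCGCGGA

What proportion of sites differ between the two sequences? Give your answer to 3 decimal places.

The sequences differ at 3 of 20 positions (sites 2, 14, 17).
p = 3/20 = 0.150.

0.150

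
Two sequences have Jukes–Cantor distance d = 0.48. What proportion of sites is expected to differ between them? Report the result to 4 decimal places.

p = (3/4)(1 − e^(−4d/3)) = 0.75 × (1 − e^(-0.64)) = 0.75 × (1 − 0.527292) = 0.354531.

0.3545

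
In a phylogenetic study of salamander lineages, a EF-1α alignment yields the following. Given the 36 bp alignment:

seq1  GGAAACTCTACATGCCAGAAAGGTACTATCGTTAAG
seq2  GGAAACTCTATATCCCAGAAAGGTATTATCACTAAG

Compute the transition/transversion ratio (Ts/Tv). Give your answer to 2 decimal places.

4.00

Transitions are A↔G and C↔T; transversions are all other mismatches.
Transitions: 4. Transversions: 1.
R = 4/1 = 4.00.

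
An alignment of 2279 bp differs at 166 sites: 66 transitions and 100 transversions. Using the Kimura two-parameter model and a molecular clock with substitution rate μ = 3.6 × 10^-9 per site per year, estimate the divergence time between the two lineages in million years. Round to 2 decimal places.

10.64

P = 66/2279 ≈ 0.02896 and Q = 100/2279 ≈ 0.043879.
Under the Kimura two-parameter model, d = −½ ln(1 − 2P − Q) − ¼ ln(1 − 2Q).
1 − 2P − Q = 0.898201, giving −½ ln(0.898201) = 0.053681.
1 − 2Q = 0.912242, giving −¼ ln(0.912242) = 0.022962.
d = 0.053681 + 0.022962 = 0.076643.
Under a molecular clock d = 2μt, so t = d/(2μ) = 0.076643 / (2 × 3.6 × 10^-9) = 10.64 million years.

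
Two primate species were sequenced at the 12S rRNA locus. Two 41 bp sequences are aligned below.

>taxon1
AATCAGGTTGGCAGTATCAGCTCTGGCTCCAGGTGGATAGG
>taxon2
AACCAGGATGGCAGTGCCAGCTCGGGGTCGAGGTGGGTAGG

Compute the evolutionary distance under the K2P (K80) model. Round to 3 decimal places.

0.227

Of 41 sites, 4 differences are transitions and 4 are transversions, so P = 4/41 ≈ 0.097561 and Q = 4/41 ≈ 0.097561.
Under the Kimura two-parameter model, d = −½ ln(1 − 2P − Q) − ¼ ln(1 − 2Q).
1 − 2P − Q = 0.707317, giving −½ ln(0.707317) = 0.173138.
1 − 2Q = 0.804878, giving −¼ ln(0.804878) = 0.054266.
d = 0.173138 + 0.054266 = 0.227404.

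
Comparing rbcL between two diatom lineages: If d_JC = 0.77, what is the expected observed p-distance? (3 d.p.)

0.481

p = (3/4)(1 − e^(−4d/3)) = 0.75 × (1 − e^(-1.026667)) = 0.75 × (1 − 0.358199) = 0.481351.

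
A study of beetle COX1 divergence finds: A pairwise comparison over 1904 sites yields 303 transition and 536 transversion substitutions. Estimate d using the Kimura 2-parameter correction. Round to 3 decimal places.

P = 303/1904 ≈ 0.159139 and Q = 536/1904 ≈ 0.281513.
Under the Kimura two-parameter model, d = −½ ln(1 − 2P − Q) − ¼ ln(1 − 2Q).
1 − 2P − Q = 0.400209, giving −½ ln(0.400209) = 0.457884.
1 − 2Q = 0.436974, giving −¼ ln(0.436974) = 0.206970.
d = 0.457884 + 0.206970 = 0.664854.

0.665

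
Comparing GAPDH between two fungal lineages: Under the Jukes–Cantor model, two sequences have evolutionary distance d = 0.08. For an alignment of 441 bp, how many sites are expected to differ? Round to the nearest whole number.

Invert JC69: p = (3/4)(1 − e^(−4d/3)) = 0.75 × (1 − e^(-0.106667)) = 0.75 × (1 − 0.898825) = 0.075881.
Expected differing sites = pL ≈ 0.075881 × 441 = 33.463521 ≈ 33.

33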